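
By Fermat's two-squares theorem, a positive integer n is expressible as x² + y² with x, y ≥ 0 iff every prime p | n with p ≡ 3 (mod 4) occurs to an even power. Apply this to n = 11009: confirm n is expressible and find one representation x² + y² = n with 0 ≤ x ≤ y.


Step 1: Factor n = 11009 = 101 · 109.
Step 2: Check the mod-4 condition on each prime factor: 101 ≡ 1 (mod 4), exponent 1; 109 ≡ 1 (mod 4), exponent 1.
All primes ≡ 3 (mod 4) appear to even exponent (or don't appear), so by the two-squares theorem n IS expressible as a sum of two squares.
Step 3: Build a representation. Here n = 101 · 109 is a product of primes ≡ 1 (mod 4). Each prime p ≡ 1 (mod 4) is itself a sum of two squares; find a² by testing p − a² for a perfect square:
  101: 101 − 1² = 100 = 10² ⇒ 101 = 1² + 10².
  109: 109 − 1² = 108, 109 − 2² = 105, 109 − 3² = 100 = 10² ⇒ 109 = 3² + 10².
  Combine using the Brahmagupta–Fibonacci identity (a² + b²)(c² + d²) = (ac − bd)² + (ad + bc)² = (ac + bd)² + (ad − bc)²:
  101 · 109 = 11009: from (1² + 10²)(3² + 10²), take (1·3 − 10·10, 1·10 + 10·3) = (3 − 100, 10 + 30) = (-97, 40); dropping signs (only squares matter) gives (97, 40); check 97² + 40² = 9409 + 1600 = 11009 ✓.
Step 4: Order so x ≤ y and verify: 40² + 97² = 1600 + 9409 = 11009 = n. ✓

n = 11009 = 40² + 97² (one valid representation with x ≤ y).


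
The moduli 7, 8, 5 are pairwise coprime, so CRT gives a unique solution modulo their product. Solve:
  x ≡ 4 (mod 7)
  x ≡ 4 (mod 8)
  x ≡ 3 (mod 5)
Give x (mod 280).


Moduli 7, 8, 5 are pairwise coprime; by CRT there is a unique solution modulo M = 7 · 8 · 5 = 280.
Solve pairwise, accumulating the modulus:
  Start with x ≡ 4 (mod 7).
  Combine with x ≡ 4 (mod 8): since gcd(7, 8) = 1, we get a unique residue mod 56.
    Write x = 4 + 7·t and substitute into x ≡ 4 (mod 8): 7·t ≡ 4 − 4 = 0 (mod 8).
    The inverse of 7 mod 8 is 7 (since 7·7 = 49 = 6·8 + 1), so t ≡ 7·0 = 0 ≡ 0 (mod 8).
    Then x = 4 + 7·0 = 4, valid modulo lcm(7, 8) = 56: x ≡ 4 (mod 56).
  Combine with x ≡ 3 (mod 5): since gcd(56, 5) = 1, we get a unique residue mod 280.
    Write x = 4 + 56·t and substitute into x ≡ 3 (mod 5): 56·t ≡ 3 − 4 = -1 (mod 5).
    Reduce coefficients mod 5: 1·t ≡ 4 (mod 5).
    So t ≡ 4 (mod 5).
    Then x = 4 + 56·4 = 228, valid modulo lcm(56, 5) = 280: x ≡ 228 (mod 280).
Verify: 228 mod 7 = 4 ✓, 228 mod 8 = 4 ✓, 228 mod 5 = 3 ✓.

x ≡ 228 (mod 280).


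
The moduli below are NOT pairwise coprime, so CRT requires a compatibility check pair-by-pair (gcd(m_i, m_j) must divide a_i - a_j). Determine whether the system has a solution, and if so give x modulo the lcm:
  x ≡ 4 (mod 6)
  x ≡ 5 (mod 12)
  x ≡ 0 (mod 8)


Moduli 6, 12, 8 are not pairwise coprime, so CRT works modulo lcm(m_i) when all pairwise compatibility conditions hold.
Pairwise compatibility: gcd(m_i, m_j) must divide a_i - a_j for every pair.
Merge one congruence at a time:
  Start: x ≡ 4 (mod 6).
  Combine with x ≡ 5 (mod 12): gcd(6, 12) = 6, and 5 - 4 = 1 is NOT divisible by 6.
    ⇒ system is inconsistent (no integer solution).

No solution (the system is inconsistent).


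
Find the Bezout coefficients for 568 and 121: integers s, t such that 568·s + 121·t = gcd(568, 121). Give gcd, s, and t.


Euclidean algorithm on (568, 121) — divide until remainder is 0:
  568 = 4 · 121 + 84
  121 = 1 · 84 + 37
  84 = 2 · 37 + 10
  37 = 3 · 10 + 7
  10 = 1 · 7 + 3
  7 = 2 · 3 + 1
  3 = 3 · 1 + 0
gcd(568, 121) = 1.
Track Bezout coefficients alongside the remainders: start with r₀ = 568 = a·1 + b·0 (s = 1, t = 0) and r₁ = 121 = a·0 + b·1 (s = 0, t = 1); each new remainder r_{k+1} = r_{k-1} − q_k·r_k inherits s_{k+1} = s_{k-1} − q_k·s_k, t_{k+1} = t_{k-1} − q_k·t_k, so r_k = a·s_k + b·t_k at every step:
  q = 4: r = 84, s = 1 − 4·0 = 1, t = 0 − 4·1 = -4  (check: 568·1 + 121·(-4) = 84)
  q = 1: r = 37, s = 0 − 1·1 = -1, t = 1 − 1·(-4) = 5  (check: 568·(-1) + 121·5 = 37)
  q = 2: r = 10, s = 1 − 2·(-1) = 3, t = -4 − 2·5 = -14  (check: 568·3 + 121·(-14) = 10)
  q = 3: r = 7, s = -1 − 3·3 = -10, t = 5 − 3·(-14) = 47  (check: 568·(-10) + 121·47 = 7)
  q = 1: r = 3, s = 3 − 1·(-10) = 13, t = -14 − 1·47 = -61  (check: 568·13 + 121·(-61) = 3)
  q = 2: r = 1, s = -10 − 2·13 = -36, t = 47 − 2·(-61) = 169  (check: 568·(-36) + 121·169 = 1)
The row with r = 1 (the gcd) gives the Bezout coefficients s = -36, t = 169.
Result: 568 · (-36) + 121 · (169) = 1.

gcd(568, 121) = 1; s = -36, t = 169 (check: 568·(-36) + 121·169 = 1).


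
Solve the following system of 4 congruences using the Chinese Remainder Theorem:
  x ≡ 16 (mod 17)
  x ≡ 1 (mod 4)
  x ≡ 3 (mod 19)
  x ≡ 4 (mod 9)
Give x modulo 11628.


Product of moduli M = 17 · 4 · 19 · 9 = 11628.
Merge one congruence at a time:
  Start: x ≡ 16 (mod 17).
  Combine with x ≡ 1 (mod 4); new modulus lcm = 68.
    Write x = 16 + 17·t and substitute into x ≡ 1 (mod 4): 17·t ≡ 1 − 16 = -15 (mod 4).
    Reduce coefficients mod 4: 1·t ≡ 1 (mod 4).
    So t ≡ 1 (mod 4).
    Then x = 16 + 17·1 = 33, valid modulo lcm(17, 4) = 68: x ≡ 33 (mod 68).
  Combine with x ≡ 3 (mod 19); new modulus lcm = 1292.
    Write x = 33 + 68·t and substitute into x ≡ 3 (mod 19): 68·t ≡ 3 − 33 = -30 (mod 19).
    Reduce coefficients mod 19: 11·t ≡ 8 (mod 19).
    The inverse of 11 mod 19 is 7 (since 11·7 = 77 = 4·19 + 1), so t ≡ 7·8 = 56 ≡ 18 (mod 19).
    Then x = 33 + 68·18 = 1257, valid modulo lcm(68, 19) = 1292: x ≡ 1257 (mod 1292).
  Combine with x ≡ 4 (mod 9); new modulus lcm = 11628.
    Write x = 1257 + 1292·t and substitute into x ≡ 4 (mod 9): 1292·t ≡ 4 − 1257 = -1253 (mod 9).
    Reduce coefficients mod 9: 5·t ≡ 7 (mod 9).
    The inverse of 5 mod 9 is 2 (since 5·2 = 10 = 1·9 + 1), so t ≡ 2·7 = 14 ≡ 5 (mod 9).
    Then x = 1257 + 1292·5 = 7717, valid modulo lcm(1292, 9) = 11628: x ≡ 7717 (mod 11628).
Verify against each original: 7717 mod 17 = 16, 7717 mod 4 = 1, 7717 mod 19 = 3, 7717 mod 9 = 4.

x ≡ 7717 (mod 11628).


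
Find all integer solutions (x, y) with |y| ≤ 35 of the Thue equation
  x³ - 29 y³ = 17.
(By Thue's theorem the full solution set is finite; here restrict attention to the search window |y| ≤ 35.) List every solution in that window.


The equation is x³ - 29y³ = 17. For fixed y, x³ = 29·y³ + 17, so a solution requires the RHS to be a perfect cube.
Strategy: iterate y from -35 to 35, compute RHS = 29·y³ + 17, and check whether it is a (positive or negative) perfect cube.
Check small values of y:
  y = 0: RHS = 17 is not a perfect cube.
  y = 1: RHS = 46 is not a perfect cube.
  y = -1: RHS = -12 is not a perfect cube.
  y = 2: RHS = 249 is not a perfect cube.
  y = -2: RHS = -215 is not a perfect cube.
  y = 3: RHS = 800 is not a perfect cube.
  y = -3: RHS = -766 is not a perfect cube.
Continuing the search up to |y| = 35 finds no solutions either.
No (x, y) in the scanned range satisfies the equation.

No integer solutions with |y| ≤ 35.


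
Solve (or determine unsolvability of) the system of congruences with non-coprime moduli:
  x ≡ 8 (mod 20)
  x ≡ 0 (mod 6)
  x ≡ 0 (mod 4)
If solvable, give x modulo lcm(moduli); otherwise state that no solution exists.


Moduli 20, 6, 4 are not pairwise coprime, so CRT works modulo lcm(m_i) when all pairwise compatibility conditions hold.
Pairwise compatibility: gcd(m_i, m_j) must divide a_i - a_j for every pair.
Merge one congruence at a time:
  Start: x ≡ 8 (mod 20).
  Combine with x ≡ 0 (mod 6): gcd(20, 6) = 2; 0 - 8 = -8, which IS divisible by 2, so compatible.
    Write x = 8 + 20·t and substitute into x ≡ 0 (mod 6): 20·t ≡ 0 − 8 = -8 (mod 6).
    Divide the congruence (and modulus) by g = 2: 10·t ≡ -4 (mod 3).
    Reduce coefficients mod 3: 1·t ≡ 2 (mod 3).
    So t ≡ 2 (mod 3).
    Then x = 8 + 20·2 = 48, valid modulo lcm(20, 6) = 60: x ≡ 48 (mod 60).
  Combine with x ≡ 0 (mod 4): gcd(60, 4) = 4; 0 - 48 = -48, which IS divisible by 4, so compatible.
    Write x = 48 + 60·t and substitute into x ≡ 0 (mod 4): 60·t ≡ 0 − 48 = -48 (mod 4).
    Divide the congruence (and modulus) by g = 4: 15·t ≡ -12 (mod 1).
    Modulo 1 every t works; take t = 0.
    Then x = 48 + 60·0 = 48, valid modulo lcm(60, 4) = 60: x ≡ 48 (mod 60).
Verify: 48 mod 20 = 8, 48 mod 6 = 0, 48 mod 4 = 0.

x ≡ 48 (mod 60).


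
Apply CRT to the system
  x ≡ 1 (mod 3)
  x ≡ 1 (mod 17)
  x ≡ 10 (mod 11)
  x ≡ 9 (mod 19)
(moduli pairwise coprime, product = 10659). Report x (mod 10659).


Product of moduli M = 3 · 17 · 11 · 19 = 10659.
Merge one congruence at a time:
  Start: x ≡ 1 (mod 3).
  Combine with x ≡ 1 (mod 17); new modulus lcm = 51.
    Write x = 1 + 3·t and substitute into x ≡ 1 (mod 17): 3·t ≡ 1 − 1 = 0 (mod 17).
    The inverse of 3 mod 17 is 6 (since 3·6 = 18 = 1·17 + 1), so t ≡ 6·0 = 0 ≡ 0 (mod 17).
    Then x = 1 + 3·0 = 1, valid modulo lcm(3, 17) = 51: x ≡ 1 (mod 51).
  Combine with x ≡ 10 (mod 11); new modulus lcm = 561.
    Write x = 1 + 51·t and substitute into x ≡ 10 (mod 11): 51·t ≡ 10 − 1 = 9 (mod 11).
    Reduce coefficients mod 11: 7·t ≡ 9 (mod 11).
    The inverse of 7 mod 11 is 8 (since 7·8 = 56 = 5·11 + 1), so t ≡ 8·9 = 72 ≡ 6 (mod 11).
    Then x = 1 + 51·6 = 307, valid modulo lcm(51, 11) = 561: x ≡ 307 (mod 561).
  Combine with x ≡ 9 (mod 19); new modulus lcm = 10659.
    Write x = 307 + 561·t and substitute into x ≡ 9 (mod 19): 561·t ≡ 9 − 307 = -298 (mod 19).
    Reduce coefficients mod 19: 10·t ≡ 6 (mod 19).
    The inverse of 10 mod 19 is 2 (since 10·2 = 20 = 1·19 + 1), so t ≡ 2·6 = 12 ≡ 12 (mod 19).
    Then x = 307 + 561·12 = 7039, valid modulo lcm(561, 19) = 10659: x ≡ 7039 (mod 10659).
Verify against each original: 7039 mod 3 = 1, 7039 mod 17 = 1, 7039 mod 11 = 10, 7039 mod 19 = 9.

x ≡ 7039 (mod 10659).


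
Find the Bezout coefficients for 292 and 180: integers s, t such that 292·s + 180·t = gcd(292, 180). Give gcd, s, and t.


Euclidean algorithm on (292, 180) — divide until remainder is 0:
  292 = 1 · 180 + 112
  180 = 1 · 112 + 68
  112 = 1 · 68 + 44
  68 = 1 · 44 + 24
  44 = 1 · 24 + 20
  24 = 1 · 20 + 4
  20 = 5 · 4 + 0
gcd(292, 180) = 4.
Track Bezout coefficients alongside the remainders: start with r₀ = 292 = a·1 + b·0 (s = 1, t = 0) and r₁ = 180 = a·0 + b·1 (s = 0, t = 1); each new remainder r_{k+1} = r_{k-1} − q_k·r_k inherits s_{k+1} = s_{k-1} − q_k·s_k, t_{k+1} = t_{k-1} − q_k·t_k, so r_k = a·s_k + b·t_k at every step:
  q = 1: r = 112, s = 1 − 1·0 = 1, t = 0 − 1·1 = -1  (check: 292·1 + 180·(-1) = 112)
  q = 1: r = 68, s = 0 − 1·1 = -1, t = 1 − 1·(-1) = 2  (check: 292·(-1) + 180·2 = 68)
  q = 1: r = 44, s = 1 − 1·(-1) = 2, t = -1 − 1·2 = -3  (check: 292·2 + 180·(-3) = 44)
  q = 1: r = 24, s = -1 − 1·2 = -3, t = 2 − 1·(-3) = 5  (check: 292·(-3) + 180·5 = 24)
  q = 1: r = 20, s = 2 − 1·(-3) = 5, t = -3 − 1·5 = -8  (check: 292·5 + 180·(-8) = 20)
  q = 1: r = 4, s = -3 − 1·5 = -8, t = 5 − 1·(-8) = 13  (check: 292·(-8) + 180·13 = 4)
The row with r = 4 (the gcd) gives the Bezout coefficients s = -8, t = 13.
Result: 292 · (-8) + 180 · (13) = 4.

gcd(292, 180) = 4; s = -8, t = 13 (check: 292·(-8) + 180·13 = 4).


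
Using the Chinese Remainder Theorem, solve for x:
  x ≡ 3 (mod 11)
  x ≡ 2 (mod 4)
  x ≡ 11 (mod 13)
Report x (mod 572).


Moduli 11, 4, 13 are pairwise coprime; by CRT there is a unique solution modulo M = 11 · 4 · 13 = 572.
Solve pairwise, accumulating the modulus:
  Start with x ≡ 3 (mod 11).
  Combine with x ≡ 2 (mod 4): since gcd(11, 4) = 1, we get a unique residue mod 44.
    Write x = 3 + 11·t and substitute into x ≡ 2 (mod 4): 11·t ≡ 2 − 3 = -1 (mod 4).
    Reduce coefficients mod 4: 3·t ≡ 3 (mod 4).
    The inverse of 3 mod 4 is 3 (since 3·3 = 9 = 2·4 + 1), so t ≡ 3·3 = 9 ≡ 1 (mod 4).
    Then x = 3 + 11·1 = 14, valid modulo lcm(11, 4) = 44: x ≡ 14 (mod 44).
  Combine with x ≡ 11 (mod 13): since gcd(44, 13) = 1, we get a unique residue mod 572.
    Write x = 14 + 44·t and substitute into x ≡ 11 (mod 13): 44·t ≡ 11 − 14 = -3 (mod 13).
    Reduce coefficients mod 13: 5·t ≡ 10 (mod 13).
    The inverse of 5 mod 13 is 8 (since 5·8 = 40 = 3·13 + 1), so t ≡ 8·10 = 80 ≡ 2 (mod 13).
    Then x = 14 + 44·2 = 102, valid modulo lcm(44, 13) = 572: x ≡ 102 (mod 572).
Verify: 102 mod 11 = 3 ✓, 102 mod 4 = 2 ✓, 102 mod 13 = 11 ✓.

x ≡ 102 (mod 572).


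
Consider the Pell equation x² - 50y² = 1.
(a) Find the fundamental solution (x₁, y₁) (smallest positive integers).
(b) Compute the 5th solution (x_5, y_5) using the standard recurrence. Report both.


Step 1: Find the fundamental solution (x₁, y₁) of x² - 50y² = 1.
  Expand √50 as a continued fraction. a₀ = ⌊√50⌋ = 7; iterate m_{k+1} = d_k·a_k − m_k, d_{k+1} = (50 − m_{k+1}²)/d_k, a_{k+1} = ⌊(a₀ + m_{k+1})/d_{k+1}⌋ (starting m₀ = 0, d₀ = 1), with convergents p_k = a_k·p_{k-1} + p_{k-2}, q_k = a_k·q_{k-1} + q_{k-2} (p₋₁ = 1, q₋₁ = 0):
  k = 0: a₀ = 7; p₀/q₀ = 7/1; p₀² − 50·q₀² = 49 − 50 = -1.
  k = 1: m = 7, d = 1, a = ⌊(7 + 7)/1⌋ = 14; p/q = (14·7 + 1)/(14·1 + 0) = 99/14; p² − 50·q² = 9801 − 9800 = 1.
  The first convergent with p² − 50·q² = 1 gives the fundamental solution (x₁, y₁) = (99, 14).
Step 2: Apply the recurrence (x_{n+1}, y_{n+1}) = (x₁x_n + 50y₁y_n, x₁y_n + y₁x_n) repeatedly.
  From (x_1, y_1) = (99, 14): x_2 = 99·99 + 50·14·14 = 19601; y_2 = 99·14 + 14·99 = 2772.
  From (x_2, y_2) = (19601, 2772): x_3 = 99·19601 + 50·14·2772 = 3880899; y_3 = 99·2772 + 14·19601 = 548842.
  From (x_3, y_3) = (3880899, 548842): x_4 = 99·3880899 + 50·14·548842 = 768398401; y_4 = 99·548842 + 14·3880899 = 108667944.
  From (x_4, y_4) = (768398401, 108667944): x_5 = 99·768398401 + 50·14·108667944 = 152139002499; y_5 = 99·108667944 + 14·768398401 = 21515704070.
Step 3: Verify x_5² - 50·y_5² = 23146276081390728245001 - 23146276081390728245000 = 1 (should be 1). ✓

(x_1, y_1) = (99, 14); (x_5, y_5) = (152139002499, 21515704070).


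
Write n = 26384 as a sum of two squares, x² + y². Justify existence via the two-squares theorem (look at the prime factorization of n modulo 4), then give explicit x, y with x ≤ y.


Step 1: Factor n = 26384 = 2^4 · 17 · 97.
Step 2: Check the mod-4 condition on each prime factor: 2 = 2 (special); 17 ≡ 1 (mod 4), exponent 1; 97 ≡ 1 (mod 4), exponent 1.
All primes ≡ 3 (mod 4) appear to even exponent (or don't appear), so by the two-squares theorem n IS expressible as a sum of two squares.
Step 3: Build a representation. Group n = k² · m with k = 4 and m = 17 · 97 = 1649 (a product of primes ≡ 1 (mod 4)); a representation of m scales to one of n via (k·x)² + (k·y)² = k²(x² + y²). Each prime p ≡ 1 (mod 4) is itself a sum of two squares; find a² by testing p − a² for a perfect square:
  17: 17 − 1² = 16 = 4² ⇒ 17 = 1² + 4².
  97: 97 − 1² = 96, 97 − 2² = 93, 97 − 3² = 88, 97 − 4² = 81 = 9² ⇒ 97 = 4² + 9².
  Combine using the Brahmagupta–Fibonacci identity (a² + b²)(c² + d²) = (ac − bd)² + (ad + bc)² = (ac + bd)² + (ad − bc)²:
  17 · 97 = 1649: from (1² + 4²)(4² + 9²), take (1·4 − 4·9, 1·9 + 4·4) = (4 − 36, 9 + 16) = (-32, 25); dropping signs (only squares matter) gives (32, 25); check 32² + 25² = 1024 + 625 = 1649 ✓.
  Scale by k = 4: (4·32, 4·25) = (128, 100).
Step 4: Order so x ≤ y and verify: 100² + 128² = 10000 + 16384 = 26384 = n. ✓

n = 26384 = 100² + 128² (one valid representation with x ≤ y).


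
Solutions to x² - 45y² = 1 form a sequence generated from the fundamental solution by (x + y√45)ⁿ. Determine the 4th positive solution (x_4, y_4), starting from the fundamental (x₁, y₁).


Step 1: Find the fundamental solution (x₁, y₁) of x² - 45y² = 1.
  Expand √45 as a continued fraction. a₀ = ⌊√45⌋ = 6; iterate m_{k+1} = d_k·a_k − m_k, d_{k+1} = (45 − m_{k+1}²)/d_k, a_{k+1} = ⌊(a₀ + m_{k+1})/d_{k+1}⌋ (starting m₀ = 0, d₀ = 1), with convergents p_k = a_k·p_{k-1} + p_{k-2}, q_k = a_k·q_{k-1} + q_{k-2} (p₋₁ = 1, q₋₁ = 0):
  k = 0: a₀ = 6; p₀/q₀ = 6/1; p₀² − 45·q₀² = 36 − 45 = -9.
  k = 1: m = 6, d = 9, a = ⌊(6 + 6)/9⌋ = 1; p/q = (1·6 + 1)/(1·1 + 0) = 7/1; p² − 45·q² = 49 − 45 = 4.
  k = 2: m = 3, d = 4, a = ⌊(6 + 3)/4⌋ = 2; p/q = (2·7 + 6)/(2·1 + 1) = 20/3; p² − 45·q² = 400 − 405 = -5.
  k = 3: m = 5, d = 5, a = ⌊(6 + 5)/5⌋ = 2; p/q = (2·20 + 7)/(2·3 + 1) = 47/7; p² − 45·q² = 2209 − 2205 = 4.
  k = 4: m = 5, d = 4, a = ⌊(6 + 5)/4⌋ = 2; p/q = (2·47 + 20)/(2·7 + 3) = 114/17; p² − 45·q² = 12996 − 13005 = -9.
  k = 5: m = 3, d = 9, a = ⌊(6 + 3)/9⌋ = 1; p/q = (1·114 + 47)/(1·17 + 7) = 161/24; p² − 45·q² = 25921 − 25920 = 1.
  The first convergent with p² − 45·q² = 1 gives the fundamental solution (x₁, y₁) = (161, 24).
Step 2: Apply the recurrence (x_{n+1}, y_{n+1}) = (x₁x_n + 45y₁y_n, x₁y_n + y₁x_n) repeatedly.
  From (x_1, y_1) = (161, 24): x_2 = 161·161 + 45·24·24 = 51841; y_2 = 161·24 + 24·161 = 7728.
  From (x_2, y_2) = (51841, 7728): x_3 = 161·51841 + 45·24·7728 = 16692641; y_3 = 161·7728 + 24·51841 = 2488392.
  From (x_3, y_3) = (16692641, 2488392): x_4 = 161·16692641 + 45·24·2488392 = 5374978561; y_4 = 161·2488392 + 24·16692641 = 801254496.
Step 3: Verify x_4² - 45·y_4² = 28890394531209630721 - 28890394531209630720 = 1 (should be 1). ✓

(x_1, y_1) = (161, 24); (x_4, y_4) = (5374978561, 801254496).


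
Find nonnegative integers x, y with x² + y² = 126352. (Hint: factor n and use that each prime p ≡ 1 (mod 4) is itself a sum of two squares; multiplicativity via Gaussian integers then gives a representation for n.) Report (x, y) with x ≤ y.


Step 1: Factor n = 126352 = 2^4 · 53 · 149.
Step 2: Check the mod-4 condition on each prime factor: 2 = 2 (special); 53 ≡ 1 (mod 4), exponent 1; 149 ≡ 1 (mod 4), exponent 1.
All primes ≡ 3 (mod 4) appear to even exponent (or don't appear), so by the two-squares theorem n IS expressible as a sum of two squares.
Step 3: Build a representation. Group n = k² · m with k = 4 and m = 53 · 149 = 7897 (a product of primes ≡ 1 (mod 4)); a representation of m scales to one of n via (k·x)² + (k·y)² = k²(x² + y²). Each prime p ≡ 1 (mod 4) is itself a sum of two squares; find a² by testing p − a² for a perfect square:
  53: 53 − 1² = 52, 53 − 2² = 49 = 7² ⇒ 53 = 2² + 7².
  149: 149 − 1² = 148, 149 − 2² = 145, 149 − 3² = 140, 149 − 4² = 133, 149 − 5² = 124, 149 − 6² = 113, 149 − 7² = 100 = 10² ⇒ 149 = 7² + 10².
  Combine using the Brahmagupta–Fibonacci identity (a² + b²)(c² + d²) = (ac − bd)² + (ad + bc)² = (ac + bd)² + (ad − bc)²:
  53 · 149 = 7897: from (2² + 7²)(7² + 10²), take (2·7 − 7·10, 2·10 + 7·7) = (14 − 70, 20 + 49) = (-56, 69); dropping signs (only squares matter) gives (56, 69); check 56² + 69² = 3136 + 4761 = 7897 ✓.
  Scale by k = 4: (4·56, 4·69) = (224, 276).
Step 4: Order so x ≤ y and verify: 224² + 276² = 50176 + 76176 = 126352 = n. ✓

n = 126352 = 224² + 276² (one valid representation with x ≤ y).


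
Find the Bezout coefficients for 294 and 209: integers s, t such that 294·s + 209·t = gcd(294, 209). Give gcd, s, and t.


Euclidean algorithm on (294, 209) — divide until remainder is 0:
  294 = 1 · 209 + 85
  209 = 2 · 85 + 39
  85 = 2 · 39 + 7
  39 = 5 · 7 + 4
  7 = 1 · 4 + 3
  4 = 1 · 3 + 1
  3 = 3 · 1 + 0
gcd(294, 209) = 1.
Track Bezout coefficients alongside the remainders: start with r₀ = 294 = a·1 + b·0 (s = 1, t = 0) and r₁ = 209 = a·0 + b·1 (s = 0, t = 1); each new remainder r_{k+1} = r_{k-1} − q_k·r_k inherits s_{k+1} = s_{k-1} − q_k·s_k, t_{k+1} = t_{k-1} − q_k·t_k, so r_k = a·s_k + b·t_k at every step:
  q = 1: r = 85, s = 1 − 1·0 = 1, t = 0 − 1·1 = -1  (check: 294·1 + 209·(-1) = 85)
  q = 2: r = 39, s = 0 − 2·1 = -2, t = 1 − 2·(-1) = 3  (check: 294·(-2) + 209·3 = 39)
  q = 2: r = 7, s = 1 − 2·(-2) = 5, t = -1 − 2·3 = -7  (check: 294·5 + 209·(-7) = 7)
  q = 5: r = 4, s = -2 − 5·5 = -27, t = 3 − 5·(-7) = 38  (check: 294·(-27) + 209·38 = 4)
  q = 1: r = 3, s = 5 − 1·(-27) = 32, t = -7 − 1·38 = -45  (check: 294·32 + 209·(-45) = 3)
  q = 1: r = 1, s = -27 − 1·32 = -59, t = 38 − 1·(-45) = 83  (check: 294·(-59) + 209·83 = 1)
The row with r = 1 (the gcd) gives the Bezout coefficients s = -59, t = 83.
Result: 294 · (-59) + 209 · (83) = 1.

gcd(294, 209) = 1; s = -59, t = 83 (check: 294·(-59) + 209·83 = 1).


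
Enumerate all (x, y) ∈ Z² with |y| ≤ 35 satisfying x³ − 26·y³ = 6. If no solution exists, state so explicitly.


The equation is x³ - 26y³ = 6. For fixed y, x³ = 26·y³ + 6, so a solution requires the RHS to be a perfect cube.
Strategy: iterate y from -35 to 35, compute RHS = 26·y³ + 6, and check whether it is a (positive or negative) perfect cube.
Check small values of y:
  y = 0: RHS = 6 is not a perfect cube.
  y = 1: RHS = 32 is not a perfect cube.
  y = -1: RHS = -20 is not a perfect cube.
  y = 2: RHS = 214 is not a perfect cube.
  y = -2: RHS = -202 is not a perfect cube.
  y = 3: RHS = 708 is not a perfect cube.
  y = -3: RHS = -696 is not a perfect cube.
Continuing the search up to |y| = 35 finds no solutions either.
No (x, y) in the scanned range satisfies the equation.

No integer solutions with |y| ≤ 35.


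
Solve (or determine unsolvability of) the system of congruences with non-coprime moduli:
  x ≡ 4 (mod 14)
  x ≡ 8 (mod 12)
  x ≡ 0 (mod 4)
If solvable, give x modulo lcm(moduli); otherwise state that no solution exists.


Moduli 14, 12, 4 are not pairwise coprime, so CRT works modulo lcm(m_i) when all pairwise compatibility conditions hold.
Pairwise compatibility: gcd(m_i, m_j) must divide a_i - a_j for every pair.
Merge one congruence at a time:
  Start: x ≡ 4 (mod 14).
  Combine with x ≡ 8 (mod 12): gcd(14, 12) = 2; 8 - 4 = 4, which IS divisible by 2, so compatible.
    Write x = 4 + 14·t and substitute into x ≡ 8 (mod 12): 14·t ≡ 8 − 4 = 4 (mod 12).
    Divide the congruence (and modulus) by g = 2: 7·t ≡ 2 (mod 6).
    Reduce coefficients mod 6: 1·t ≡ 2 (mod 6).
    So t ≡ 2 (mod 6).
    Then x = 4 + 14·2 = 32, valid modulo lcm(14, 12) = 84: x ≡ 32 (mod 84).
  Combine with x ≡ 0 (mod 4): gcd(84, 4) = 4; 0 - 32 = -32, which IS divisible by 4, so compatible.
    Write x = 32 + 84·t and substitute into x ≡ 0 (mod 4): 84·t ≡ 0 − 32 = -32 (mod 4).
    Divide the congruence (and modulus) by g = 4: 21·t ≡ -8 (mod 1).
    Modulo 1 every t works; take t = 0.
    Then x = 32 + 84·0 = 32, valid modulo lcm(84, 4) = 84: x ≡ 32 (mod 84).
Verify: 32 mod 14 = 4, 32 mod 12 = 8, 32 mod 4 = 0.

x ≡ 32 (mod 84).


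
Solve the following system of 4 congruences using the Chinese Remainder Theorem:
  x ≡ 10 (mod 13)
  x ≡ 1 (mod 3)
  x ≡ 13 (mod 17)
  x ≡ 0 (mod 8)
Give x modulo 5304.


Product of moduli M = 13 · 3 · 17 · 8 = 5304.
Merge one congruence at a time:
  Start: x ≡ 10 (mod 13).
  Combine with x ≡ 1 (mod 3); new modulus lcm = 39.
    Write x = 10 + 13·t and substitute into x ≡ 1 (mod 3): 13·t ≡ 1 − 10 = -9 (mod 3).
    Reduce coefficients mod 3: 1·t ≡ 0 (mod 3).
    So t ≡ 0 (mod 3).
    Then x = 10 + 13·0 = 10, valid modulo lcm(13, 3) = 39: x ≡ 10 (mod 39).
  Combine with x ≡ 13 (mod 17); new modulus lcm = 663.
    Write x = 10 + 39·t and substitute into x ≡ 13 (mod 17): 39·t ≡ 13 − 10 = 3 (mod 17).
    Reduce coefficients mod 17: 5·t ≡ 3 (mod 17).
    The inverse of 5 mod 17 is 7 (since 5·7 = 35 = 2·17 + 1), so t ≡ 7·3 = 21 ≡ 4 (mod 17).
    Then x = 10 + 39·4 = 166, valid modulo lcm(39, 17) = 663: x ≡ 166 (mod 663).
  Combine with x ≡ 0 (mod 8); new modulus lcm = 5304.
    Write x = 166 + 663·t and substitute into x ≡ 0 (mod 8): 663·t ≡ 0 − 166 = -166 (mod 8).
    Reduce coefficients mod 8: 7·t ≡ 2 (mod 8).
    The inverse of 7 mod 8 is 7 (since 7·7 = 49 = 6·8 + 1), so t ≡ 7·2 = 14 ≡ 6 (mod 8).
    Then x = 166 + 663·6 = 4144, valid modulo lcm(663, 8) = 5304: x ≡ 4144 (mod 5304).
Verify against each original: 4144 mod 13 = 10, 4144 mod 3 = 1, 4144 mod 17 = 13, 4144 mod 8 = 0.

x ≡ 4144 (mod 5304).


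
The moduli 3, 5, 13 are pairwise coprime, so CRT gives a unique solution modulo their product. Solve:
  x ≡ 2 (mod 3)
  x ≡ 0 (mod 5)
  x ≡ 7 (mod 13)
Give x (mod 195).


Moduli 3, 5, 13 are pairwise coprime; by CRT there is a unique solution modulo M = 3 · 5 · 13 = 195.
Solve pairwise, accumulating the modulus:
  Start with x ≡ 2 (mod 3).
  Combine with x ≡ 0 (mod 5): since gcd(3, 5) = 1, we get a unique residue mod 15.
    Write x = 2 + 3·t and substitute into x ≡ 0 (mod 5): 3·t ≡ 0 − 2 = -2 (mod 5).
    Reduce coefficients mod 5: 3·t ≡ 3 (mod 5).
    The inverse of 3 mod 5 is 2 (since 3·2 = 6 = 1·5 + 1), so t ≡ 2·3 = 6 ≡ 1 (mod 5).
    Then x = 2 + 3·1 = 5, valid modulo lcm(3, 5) = 15: x ≡ 5 (mod 15).
  Combine with x ≡ 7 (mod 13): since gcd(15, 13) = 1, we get a unique residue mod 195.
    Write x = 5 + 15·t and substitute into x ≡ 7 (mod 13): 15·t ≡ 7 − 5 = 2 (mod 13).
    Reduce coefficients mod 13: 2·t ≡ 2 (mod 13).
    The inverse of 2 mod 13 is 7 (since 2·7 = 14 = 1·13 + 1), so t ≡ 7·2 = 14 ≡ 1 (mod 13).
    Then x = 5 + 15·1 = 20, valid modulo lcm(15, 13) = 195: x ≡ 20 (mod 195).
Verify: 20 mod 3 = 2 ✓, 20 mod 5 = 0 ✓, 20 mod 13 = 7 ✓.

x ≡ 20 (mod 195).


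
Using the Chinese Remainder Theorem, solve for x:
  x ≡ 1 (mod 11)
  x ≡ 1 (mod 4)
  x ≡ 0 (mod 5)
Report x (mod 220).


Moduli 11, 4, 5 are pairwise coprime; by CRT there is a unique solution modulo M = 11 · 4 · 5 = 220.
Solve pairwise, accumulating the modulus:
  Start with x ≡ 1 (mod 11).
  Combine with x ≡ 1 (mod 4): since gcd(11, 4) = 1, we get a unique residue mod 44.
    Write x = 1 + 11·t and substitute into x ≡ 1 (mod 4): 11·t ≡ 1 − 1 = 0 (mod 4).
    Reduce coefficients mod 4: 3·t ≡ 0 (mod 4).
    The inverse of 3 mod 4 is 3 (since 3·3 = 9 = 2·4 + 1), so t ≡ 3·0 = 0 ≡ 0 (mod 4).
    Then x = 1 + 11·0 = 1, valid modulo lcm(11, 4) = 44: x ≡ 1 (mod 44).
  Combine with x ≡ 0 (mod 5): since gcd(44, 5) = 1, we get a unique residue mod 220.
    Write x = 1 + 44·t and substitute into x ≡ 0 (mod 5): 44·t ≡ 0 − 1 = -1 (mod 5).
    Reduce coefficients mod 5: 4·t ≡ 4 (mod 5).
    The inverse of 4 mod 5 is 4 (since 4·4 = 16 = 3·5 + 1), so t ≡ 4·4 = 16 ≡ 1 (mod 5).
    Then x = 1 + 44·1 = 45, valid modulo lcm(44, 5) = 220: x ≡ 45 (mod 220).
Verify: 45 mod 11 = 1 ✓, 45 mod 4 = 1 ✓, 45 mod 5 = 0 ✓.

x ≡ 45 (mod 220).


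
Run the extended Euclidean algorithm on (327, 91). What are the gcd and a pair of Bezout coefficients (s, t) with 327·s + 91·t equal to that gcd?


Euclidean algorithm on (327, 91) — divide until remainder is 0:
  327 = 3 · 91 + 54
  91 = 1 · 54 + 37
  54 = 1 · 37 + 17
  37 = 2 · 17 + 3
  17 = 5 · 3 + 2
  3 = 1 · 2 + 1
  2 = 2 · 1 + 0
gcd(327, 91) = 1.
Track Bezout coefficients alongside the remainders: start with r₀ = 327 = a·1 + b·0 (s = 1, t = 0) and r₁ = 91 = a·0 + b·1 (s = 0, t = 1); each new remainder r_{k+1} = r_{k-1} − q_k·r_k inherits s_{k+1} = s_{k-1} − q_k·s_k, t_{k+1} = t_{k-1} − q_k·t_k, so r_k = a·s_k + b·t_k at every step:
  q = 3: r = 54, s = 1 − 3·0 = 1, t = 0 − 3·1 = -3  (check: 327·1 + 91·(-3) = 54)
  q = 1: r = 37, s = 0 − 1·1 = -1, t = 1 − 1·(-3) = 4  (check: 327·(-1) + 91·4 = 37)
  q = 1: r = 17, s = 1 − 1·(-1) = 2, t = -3 − 1·4 = -7  (check: 327·2 + 91·(-7) = 17)
  q = 2: r = 3, s = -1 − 2·2 = -5, t = 4 − 2·(-7) = 18  (check: 327·(-5) + 91·18 = 3)
  q = 5: r = 2, s = 2 − 5·(-5) = 27, t = -7 − 5·18 = -97  (check: 327·27 + 91·(-97) = 2)
  q = 1: r = 1, s = -5 − 1·27 = -32, t = 18 − 1·(-97) = 115  (check: 327·(-32) + 91·115 = 1)
The row with r = 1 (the gcd) gives the Bezout coefficients s = -32, t = 115.
Result: 327 · (-32) + 91 · (115) = 1.

gcd(327, 91) = 1; s = -32, t = 115 (check: 327·(-32) + 91·115 = 1).


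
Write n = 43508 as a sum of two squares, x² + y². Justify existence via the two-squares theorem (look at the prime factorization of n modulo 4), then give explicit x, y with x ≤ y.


Step 1: Factor n = 43508 = 2^2 · 73 · 149.
Step 2: Check the mod-4 condition on each prime factor: 2 = 2 (special); 73 ≡ 1 (mod 4), exponent 1; 149 ≡ 1 (mod 4), exponent 1.
All primes ≡ 3 (mod 4) appear to even exponent (or don't appear), so by the two-squares theorem n IS expressible as a sum of two squares.
Step 3: Build a representation. Group n = k² · m with k = 2 and m = 73 · 149 = 10877 (a product of primes ≡ 1 (mod 4)); a representation of m scales to one of n via (k·x)² + (k·y)² = k²(x² + y²). Each prime p ≡ 1 (mod 4) is itself a sum of two squares; find a² by testing p − a² for a perfect square:
  73: 73 − 1² = 72, 73 − 2² = 69, 73 − 3² = 64 = 8² ⇒ 73 = 3² + 8².
  149: 149 − 1² = 148, 149 − 2² = 145, 149 − 3² = 140, 149 − 4² = 133, 149 − 5² = 124, 149 − 6² = 113, 149 − 7² = 100 = 10² ⇒ 149 = 7² + 10².
  Combine using the Brahmagupta–Fibonacci identity (a² + b²)(c² + d²) = (ac − bd)² + (ad + bc)² = (ac + bd)² + (ad − bc)²:
  73 · 149 = 10877: from (3² + 8²)(7² + 10²), take (3·7 − 8·10, 3·10 + 8·7) = (21 − 80, 30 + 56) = (-59, 86); dropping signs (only squares matter) gives (59, 86); check 59² + 86² = 3481 + 7396 = 10877 ✓.
  Scale by k = 2: (2·59, 2·86) = (118, 172).
Step 4: Order so x ≤ y and verify: 118² + 172² = 13924 + 29584 = 43508 = n. ✓

n = 43508 = 118² + 172² (one valid representation with x ≤ y).


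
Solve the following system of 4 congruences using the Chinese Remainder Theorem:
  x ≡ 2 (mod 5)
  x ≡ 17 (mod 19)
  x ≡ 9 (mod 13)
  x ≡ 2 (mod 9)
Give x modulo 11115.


Product of moduli M = 5 · 19 · 13 · 9 = 11115.
Merge one congruence at a time:
  Start: x ≡ 2 (mod 5).
  Combine with x ≡ 17 (mod 19); new modulus lcm = 95.
    Write x = 2 + 5·t and substitute into x ≡ 17 (mod 19): 5·t ≡ 17 − 2 = 15 (mod 19).
    The inverse of 5 mod 19 is 4 (since 5·4 = 20 = 1·19 + 1), so t ≡ 4·15 = 60 ≡ 3 (mod 19).
    Then x = 2 + 5·3 = 17, valid modulo lcm(5, 19) = 95: x ≡ 17 (mod 95).
  Combine with x ≡ 9 (mod 13); new modulus lcm = 1235.
    Write x = 17 + 95·t and substitute into x ≡ 9 (mod 13): 95·t ≡ 9 − 17 = -8 (mod 13).
    Reduce coefficients mod 13: 4·t ≡ 5 (mod 13).
    The inverse of 4 mod 13 is 10 (since 4·10 = 40 = 3·13 + 1), so t ≡ 10·5 = 50 ≡ 11 (mod 13).
    Then x = 17 + 95·11 = 1062, valid modulo lcm(95, 13) = 1235: x ≡ 1062 (mod 1235).
  Combine with x ≡ 2 (mod 9); new modulus lcm = 11115.
    Write x = 1062 + 1235·t and substitute into x ≡ 2 (mod 9): 1235·t ≡ 2 − 1062 = -1060 (mod 9).
    Reduce coefficients mod 9: 2·t ≡ 2 (mod 9).
    The inverse of 2 mod 9 is 5 (since 2·5 = 10 = 1·9 + 1), so t ≡ 5·2 = 10 ≡ 1 (mod 9).
    Then x = 1062 + 1235·1 = 2297, valid modulo lcm(1235, 9) = 11115: x ≡ 2297 (mod 11115).
Verify against each original: 2297 mod 5 = 2, 2297 mod 19 = 17, 2297 mod 13 = 9, 2297 mod 9 = 2.

x ≡ 2297 (mod 11115).


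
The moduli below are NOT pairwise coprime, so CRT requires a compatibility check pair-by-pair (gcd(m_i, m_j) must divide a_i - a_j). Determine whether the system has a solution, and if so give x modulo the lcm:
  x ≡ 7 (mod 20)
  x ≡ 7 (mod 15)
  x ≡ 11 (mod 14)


Moduli 20, 15, 14 are not pairwise coprime, so CRT works modulo lcm(m_i) when all pairwise compatibility conditions hold.
Pairwise compatibility: gcd(m_i, m_j) must divide a_i - a_j for every pair.
Merge one congruence at a time:
  Start: x ≡ 7 (mod 20).
  Combine with x ≡ 7 (mod 15): gcd(20, 15) = 5; 7 - 7 = 0, which IS divisible by 5, so compatible.
    Write x = 7 + 20·t and substitute into x ≡ 7 (mod 15): 20·t ≡ 7 − 7 = 0 (mod 15).
    Divide the congruence (and modulus) by g = 5: 4·t ≡ 0 (mod 3).
    Reduce coefficients mod 3: 1·t ≡ 0 (mod 3).
    So t ≡ 0 (mod 3).
    Then x = 7 + 20·0 = 7, valid modulo lcm(20, 15) = 60: x ≡ 7 (mod 60).
  Combine with x ≡ 11 (mod 14): gcd(60, 14) = 2; 11 - 7 = 4, which IS divisible by 2, so compatible.
    Write x = 7 + 60·t and substitute into x ≡ 11 (mod 14): 60·t ≡ 11 − 7 = 4 (mod 14).
    Divide the congruence (and modulus) by g = 2: 30·t ≡ 2 (mod 7).
    Reduce coefficients mod 7: 2·t ≡ 2 (mod 7).
    The inverse of 2 mod 7 is 4 (since 2·4 = 8 = 1·7 + 1), so t ≡ 4·2 = 8 ≡ 1 (mod 7).
    Then x = 7 + 60·1 = 67, valid modulo lcm(60, 14) = 420: x ≡ 67 (mod 420).
Verify: 67 mod 20 = 7, 67 mod 15 = 7, 67 mod 14 = 11.

x ≡ 67 (mod 420).


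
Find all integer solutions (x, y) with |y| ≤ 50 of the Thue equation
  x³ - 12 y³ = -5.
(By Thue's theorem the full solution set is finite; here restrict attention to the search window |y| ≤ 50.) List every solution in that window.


The equation is x³ - 12y³ = -5. For fixed y, x³ = 12·y³ − 5, so a solution requires the RHS to be a perfect cube.
Strategy: iterate y from -50 to 50, compute RHS = 12·y³ − 5, and check whether it is a (positive or negative) perfect cube.
Check small values of y:
  y = 0: RHS = -5 is not a perfect cube.
  y = 1: RHS = 7 is not a perfect cube.
  y = -1: RHS = -17 is not a perfect cube.
  y = 2: RHS = 91 is not a perfect cube.
  y = -2: RHS = -101 is not a perfect cube.
  y = 3: RHS = 319 is not a perfect cube.
  y = -3: RHS = -329 is not a perfect cube.
Continuing the search up to |y| = 50 finds no solutions either.
No (x, y) in the scanned range satisfies the equation.

No integer solutions with |y| ≤ 50.


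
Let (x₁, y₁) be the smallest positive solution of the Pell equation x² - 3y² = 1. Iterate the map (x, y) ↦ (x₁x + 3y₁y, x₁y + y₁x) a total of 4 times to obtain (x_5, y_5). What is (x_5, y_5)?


Step 1: Find the fundamental solution (x₁, y₁) of x² - 3y² = 1.
  Expand √3 as a continued fraction. a₀ = ⌊√3⌋ = 1; iterate m_{k+1} = d_k·a_k − m_k, d_{k+1} = (3 − m_{k+1}²)/d_k, a_{k+1} = ⌊(a₀ + m_{k+1})/d_{k+1}⌋ (starting m₀ = 0, d₀ = 1), with convergents p_k = a_k·p_{k-1} + p_{k-2}, q_k = a_k·q_{k-1} + q_{k-2} (p₋₁ = 1, q₋₁ = 0):
  k = 0: a₀ = 1; p₀/q₀ = 1/1; p₀² − 3·q₀² = 1 − 3 = -2.
  k = 1: m = 1, d = 2, a = ⌊(1 + 1)/2⌋ = 1; p/q = (1·1 + 1)/(1·1 + 0) = 2/1; p² − 3·q² = 4 − 3 = 1.
  The first convergent with p² − 3·q² = 1 gives the fundamental solution (x₁, y₁) = (2, 1).
Step 2: Apply the recurrence (x_{n+1}, y_{n+1}) = (x₁x_n + 3y₁y_n, x₁y_n + y₁x_n) repeatedly.
  From (x_1, y_1) = (2, 1): x_2 = 2·2 + 3·1·1 = 7; y_2 = 2·1 + 1·2 = 4.
  From (x_2, y_2) = (7, 4): x_3 = 2·7 + 3·1·4 = 26; y_3 = 2·4 + 1·7 = 15.
  From (x_3, y_3) = (26, 15): x_4 = 2·26 + 3·1·15 = 97; y_4 = 2·15 + 1·26 = 56.
  From (x_4, y_4) = (97, 56): x_5 = 2·97 + 3·1·56 = 362; y_5 = 2·56 + 1·97 = 209.
Step 3: Verify x_5² - 3·y_5² = 131044 - 131043 = 1 (should be 1). ✓

(x_1, y_1) = (2, 1); (x_5, y_5) = (362, 209).


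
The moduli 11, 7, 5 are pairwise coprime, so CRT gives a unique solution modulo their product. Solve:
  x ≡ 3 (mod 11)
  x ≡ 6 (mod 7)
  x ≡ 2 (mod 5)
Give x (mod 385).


Moduli 11, 7, 5 are pairwise coprime; by CRT there is a unique solution modulo M = 11 · 7 · 5 = 385.
Solve pairwise, accumulating the modulus:
  Start with x ≡ 3 (mod 11).
  Combine with x ≡ 6 (mod 7): since gcd(11, 7) = 1, we get a unique residue mod 77.
    Write x = 3 + 11·t and substitute into x ≡ 6 (mod 7): 11·t ≡ 6 − 3 = 3 (mod 7).
    Reduce coefficients mod 7: 4·t ≡ 3 (mod 7).
    The inverse of 4 mod 7 is 2 (since 4·2 = 8 = 1·7 + 1), so t ≡ 2·3 = 6 ≡ 6 (mod 7).
    Then x = 3 + 11·6 = 69, valid modulo lcm(11, 7) = 77: x ≡ 69 (mod 77).
  Combine with x ≡ 2 (mod 5): since gcd(77, 5) = 1, we get a unique residue mod 385.
    Write x = 69 + 77·t and substitute into x ≡ 2 (mod 5): 77·t ≡ 2 − 69 = -67 (mod 5).
    Reduce coefficients mod 5: 2·t ≡ 3 (mod 5).
    The inverse of 2 mod 5 is 3 (since 2·3 = 6 = 1·5 + 1), so t ≡ 3·3 = 9 ≡ 4 (mod 5).
    Then x = 69 + 77·4 = 377, valid modulo lcm(77, 5) = 385: x ≡ 377 (mod 385).
Verify: 377 mod 11 = 3 ✓, 377 mod 7 = 6 ✓, 377 mod 5 = 2 ✓.

x ≡ 377 (mod 385).


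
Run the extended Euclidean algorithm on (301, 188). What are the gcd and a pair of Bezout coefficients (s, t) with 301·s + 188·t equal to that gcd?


Euclidean algorithm on (301, 188) — divide until remainder is 0:
  301 = 1 · 188 + 113
  188 = 1 · 113 + 75
  113 = 1 · 75 + 38
  75 = 1 · 38 + 37
  38 = 1 · 37 + 1
  37 = 37 · 1 + 0
gcd(301, 188) = 1.
Track Bezout coefficients alongside the remainders: start with r₀ = 301 = a·1 + b·0 (s = 1, t = 0) and r₁ = 188 = a·0 + b·1 (s = 0, t = 1); each new remainder r_{k+1} = r_{k-1} − q_k·r_k inherits s_{k+1} = s_{k-1} − q_k·s_k, t_{k+1} = t_{k-1} − q_k·t_k, so r_k = a·s_k + b·t_k at every step:
  q = 1: r = 113, s = 1 − 1·0 = 1, t = 0 − 1·1 = -1  (check: 301·1 + 188·(-1) = 113)
  q = 1: r = 75, s = 0 − 1·1 = -1, t = 1 − 1·(-1) = 2  (check: 301·(-1) + 188·2 = 75)
  q = 1: r = 38, s = 1 − 1·(-1) = 2, t = -1 − 1·2 = -3  (check: 301·2 + 188·(-3) = 38)
  q = 1: r = 37, s = -1 − 1·2 = -3, t = 2 − 1·(-3) = 5  (check: 301·(-3) + 188·5 = 37)
  q = 1: r = 1, s = 2 − 1·(-3) = 5, t = -3 − 1·5 = -8  (check: 301·5 + 188·(-8) = 1)
The row with r = 1 (the gcd) gives the Bezout coefficients s = 5, t = -8.
Result: 301 · (5) + 188 · (-8) = 1.

gcd(301, 188) = 1; s = 5, t = -8 (check: 301·5 + 188·(-8) = 1).


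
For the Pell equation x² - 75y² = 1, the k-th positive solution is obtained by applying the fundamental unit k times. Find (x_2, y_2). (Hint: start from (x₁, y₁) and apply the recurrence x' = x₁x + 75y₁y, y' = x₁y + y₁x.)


Step 1: Find the fundamental solution (x₁, y₁) of x² - 75y² = 1.
  Expand √75 as a continued fraction. a₀ = ⌊√75⌋ = 8; iterate m_{k+1} = d_k·a_k − m_k, d_{k+1} = (75 − m_{k+1}²)/d_k, a_{k+1} = ⌊(a₀ + m_{k+1})/d_{k+1}⌋ (starting m₀ = 0, d₀ = 1), with convergents p_k = a_k·p_{k-1} + p_{k-2}, q_k = a_k·q_{k-1} + q_{k-2} (p₋₁ = 1, q₋₁ = 0):
  k = 0: a₀ = 8; p₀/q₀ = 8/1; p₀² − 75·q₀² = 64 − 75 = -11.
  k = 1: m = 8, d = 11, a = ⌊(8 + 8)/11⌋ = 1; p/q = (1·8 + 1)/(1·1 + 0) = 9/1; p² − 75·q² = 81 − 75 = 6.
  k = 2: m = 3, d = 6, a = ⌊(8 + 3)/6⌋ = 1; p/q = (1·9 + 8)/(1·1 + 1) = 17/2; p² − 75·q² = 289 − 300 = -11.
  k = 3: m = 3, d = 11, a = ⌊(8 + 3)/11⌋ = 1; p/q = (1·17 + 9)/(1·2 + 1) = 26/3; p² − 75·q² = 676 − 675 = 1.
  The first convergent with p² − 75·q² = 1 gives the fundamental solution (x₁, y₁) = (26, 3).
Step 2: Apply the recurrence (x_{n+1}, y_{n+1}) = (x₁x_n + 75y₁y_n, x₁y_n + y₁x_n) repeatedly.
  From (x_1, y_1) = (26, 3): x_2 = 26·26 + 75·3·3 = 1351; y_2 = 26·3 + 3·26 = 156.
Step 3: Verify x_2² - 75·y_2² = 1825201 - 1825200 = 1 (should be 1). ✓

(x_1, y_1) = (26, 3); (x_2, y_2) = (1351, 156).


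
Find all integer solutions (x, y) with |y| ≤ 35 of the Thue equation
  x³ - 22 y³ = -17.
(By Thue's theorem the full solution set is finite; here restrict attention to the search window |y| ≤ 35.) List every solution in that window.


The equation is x³ - 22y³ = -17. For fixed y, x³ = 22·y³ − 17, so a solution requires the RHS to be a perfect cube.
Strategy: iterate y from -35 to 35, compute RHS = 22·y³ − 17, and check whether it is a (positive or negative) perfect cube.
Check small values of y:
  y = 0: RHS = -17 is not a perfect cube.
  y = 1: RHS = 5 is not a perfect cube.
  y = -1: RHS = -39 is not a perfect cube.
  y = 2: RHS = 159 is not a perfect cube.
  y = -2: RHS = -193 is not a perfect cube.
  y = 3: RHS = 577 is not a perfect cube.
  y = -3: RHS = -611 is not a perfect cube.
Continuing the search up to |y| = 35 finds no solutions either.
No (x, y) in the scanned range satisfies the equation.

No integer solutions with |y| ≤ 35.
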